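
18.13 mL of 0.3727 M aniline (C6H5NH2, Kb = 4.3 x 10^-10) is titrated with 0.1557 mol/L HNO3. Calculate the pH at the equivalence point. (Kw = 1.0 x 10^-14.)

2.80

n(C6H5NH2) = 0.3727 x 0.01813 = 0.006757 mol; V(HNO3) at equivalence = 0.006757/0.1557 = 0.04340 L.
At equivalence the base is fully converted to C6H5NH3+; total volume = 0.06153 L, so [C6H5NH3+] = 0.006757/0.06153 = 0.1098 M.
Ka(C6H5NH3+) = Kw/Kb = 1.0e-14 / 4.3 x 10^-10 = 2.33e-5.
[H^+] = sqrt(Ka x [C6H5NH3+]) = sqrt(2.33e-5 x 0.1098) = 0.00160 M.
pH = -log(0.00160) = 2.80.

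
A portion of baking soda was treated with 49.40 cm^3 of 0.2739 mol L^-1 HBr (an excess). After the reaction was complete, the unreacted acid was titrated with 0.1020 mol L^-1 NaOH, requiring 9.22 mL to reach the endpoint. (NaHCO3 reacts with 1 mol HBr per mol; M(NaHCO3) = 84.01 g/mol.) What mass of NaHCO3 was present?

Total n(HBr) added = 0.2739 x 0.04940 = 0.01353 mol.
n(NaOH) used = 0.1020 x 0.009220 = 0.0009404 mol, which equals the excess n(HBr).
So n(HBr) consumed by the sample = 0.01353 - 0.0009404 = 0.01259 mol.
n(NaHCO3) = 0.01259 / 1 = 0.01259 mol.
mass = 0.01259 mol x 84.01 g/mol = 1.06 g.

1.06 g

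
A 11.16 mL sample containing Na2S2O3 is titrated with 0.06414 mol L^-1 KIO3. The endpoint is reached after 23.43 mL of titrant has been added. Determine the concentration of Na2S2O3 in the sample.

0.808 M

n(KIO3) = 0.06414 x 0.02343 = 0.001503 mol.
From the balanced equation, 1 mol KIO3 reacts with 6 mol Na2S2O3, so n(Na2S2O3) = 0.001503 x 6/1 = 0.009017 mol.
[Na2S2O3] = 0.009017 / 0.01116 L = 0.808 M.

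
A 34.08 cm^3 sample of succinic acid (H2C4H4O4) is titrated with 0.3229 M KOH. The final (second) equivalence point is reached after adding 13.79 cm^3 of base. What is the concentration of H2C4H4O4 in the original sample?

n(KOH) = 0.3229 x 0.01379 = 0.004453 mol.
At the final (second) equivalence point, 2 mol OH^- react per mol H2C4H4O4, so n(H2C4H4O4) = 0.004453 / 2 = 0.002226 mol.
[H2C4H4O4] = 0.002226 / 0.03408 L = 0.0653 M.

0.0653 M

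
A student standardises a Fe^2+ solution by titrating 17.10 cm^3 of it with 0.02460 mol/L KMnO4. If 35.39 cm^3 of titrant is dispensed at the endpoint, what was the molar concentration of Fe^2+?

0.255 M

n(KMnO4) = 0.02460 x 0.03539 = 0.0008706 mol.
From the balanced equation, 1 mol KMnO4 reacts with 5 mol Fe^2+, so n(Fe^2+) = 0.0008706 x 5/1 = 0.004353 mol.
[Fe^2+] = 0.004353 / 0.01710 L = 0.255 M.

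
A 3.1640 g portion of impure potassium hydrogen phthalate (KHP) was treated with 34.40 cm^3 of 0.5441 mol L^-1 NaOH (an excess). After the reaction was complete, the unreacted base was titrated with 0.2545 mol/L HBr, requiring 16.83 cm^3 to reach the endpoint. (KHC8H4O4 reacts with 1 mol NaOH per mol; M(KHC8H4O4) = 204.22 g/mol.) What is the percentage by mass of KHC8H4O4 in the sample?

Total n(NaOH) added = 0.5441 x 0.03440 = 0.01872 mol.
n(HBr) used = 0.2545 x 0.01683 = 0.004283 mol, which equals the excess n(NaOH).
So n(NaOH) consumed by the sample = 0.01872 - 0.004283 = 0.01443 mol.
n(KHC8H4O4) = 0.01443 / 1 = 0.01443 mol.
mass KHC8H4O4 = 0.01443 x 204.22 = 2.948 g, so %KHC8H4O4 = 2.948/3.1640 x 100 = 93.2%.

93.2%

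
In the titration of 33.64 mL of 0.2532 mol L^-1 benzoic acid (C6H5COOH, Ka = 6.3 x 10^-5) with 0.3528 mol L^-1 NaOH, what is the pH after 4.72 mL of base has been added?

3.59

Initial n(C6H5COOH) = 0.2532 x 0.03364 = 0.008518 mol.
n(NaOH) added = 0.3528 x 0.004720 = 0.001665 mol, converting that many moles of C6H5COOH to C6H5COO-.
Remaining n(C6H5COOH) = 0.006852 mol; n(C6H5COO-) = 0.001665 mol.
By Henderson-Hasselbalch, pH = pKa + log([A^-]/[HA]) = 4.20 + log(0.001665/0.006852) = 4.20 + (-0.61) = 3.59.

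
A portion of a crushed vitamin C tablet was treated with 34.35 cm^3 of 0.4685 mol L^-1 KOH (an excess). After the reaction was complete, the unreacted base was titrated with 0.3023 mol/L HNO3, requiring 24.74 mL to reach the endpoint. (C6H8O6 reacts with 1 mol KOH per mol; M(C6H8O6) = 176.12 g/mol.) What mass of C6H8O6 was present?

Total n(KOH) added = 0.4685 x 0.03435 = 0.01609 mol.
n(HNO3) used = 0.3023 x 0.02474 = 0.007479 mol, which equals the excess n(KOH).
So n(KOH) consumed by the sample = 0.01609 - 0.007479 = 0.008614 mol.
n(C6H8O6) = 0.008614 / 1 = 0.008614 mol.
mass = 0.008614 mol x 176.12 g/mol = 1.52 g.

1.52 g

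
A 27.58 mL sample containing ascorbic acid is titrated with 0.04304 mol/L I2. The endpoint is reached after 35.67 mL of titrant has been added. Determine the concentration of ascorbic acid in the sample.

n(I2) = 0.04304 x 0.03567 = 0.001535 mol.
From the balanced equation, 1 mol I2 reacts with 1 mol ascorbic acid, so n(ascorbic acid) = 0.001535 x 1/1 = 0.001535 mol.
[ascorbic acid] = 0.001535 / 0.02758 L = 0.0557 M.

0.0557 M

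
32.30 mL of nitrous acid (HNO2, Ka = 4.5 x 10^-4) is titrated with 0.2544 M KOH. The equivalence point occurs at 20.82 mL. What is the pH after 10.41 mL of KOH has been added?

3.35

10.41 mL is exactly half the equivalence volume (20.82/2), i.e. the half-equivalence point.
There, n(HA) = n(A^-), so pH = pKa = -log(4.5 x 10^-4) = 3.35.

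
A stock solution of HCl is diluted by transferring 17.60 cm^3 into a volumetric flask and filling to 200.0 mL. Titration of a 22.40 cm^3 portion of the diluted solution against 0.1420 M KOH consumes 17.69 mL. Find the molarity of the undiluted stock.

n(KOH) = 0.1420 x 0.01769 = 0.002512 mol.
n(HCl) in the aliquot = 0.002512 mol.
[diluted HCl] = 0.002512 / 0.02240 = 0.1121 M.
Dilution factor = 200.0/17.60 = 11.36, so [stock] = 0.1121 x 11.36 = 1.27 M.

1.27 M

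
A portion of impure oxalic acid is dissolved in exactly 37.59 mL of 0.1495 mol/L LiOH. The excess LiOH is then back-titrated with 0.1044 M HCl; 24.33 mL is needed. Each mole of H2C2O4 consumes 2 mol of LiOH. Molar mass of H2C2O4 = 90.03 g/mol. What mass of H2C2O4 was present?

0.139 g

Total n(LiOH) added = 0.1495 x 0.03759 = 0.005620 mol.
n(HCl) used = 0.1044 x 0.02433 = 0.002540 mol, which equals the excess n(LiOH).
So n(LiOH) consumed by the sample = 0.005620 - 0.002540 = 0.003080 mol.
n(H2C2O4) = 0.003080 / 2 = 0.001540 mol.
mass = 0.001540 mol x 90.03 g/mol = 0.139 g.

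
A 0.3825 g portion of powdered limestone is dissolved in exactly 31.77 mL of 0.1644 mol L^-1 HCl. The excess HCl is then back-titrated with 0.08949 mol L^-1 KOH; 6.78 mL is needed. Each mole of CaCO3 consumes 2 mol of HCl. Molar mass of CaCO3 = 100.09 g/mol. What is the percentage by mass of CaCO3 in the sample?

Total n(HCl) added = 0.1644 x 0.03177 = 0.005223 mol.
n(KOH) used = 0.08949 x 0.006780 = 0.0006067 mol, which equals the excess n(HCl).
So n(HCl) consumed by the sample = 0.005223 - 0.0006067 = 0.004616 mol.
n(CaCO3) = 0.004616 / 2 = 0.002308 mol.
mass CaCO3 = 0.002308 x 100.09 = 0.2310 g, so %CaCO3 = 0.2310/0.3825 x 100 = 60.4%.

60.4%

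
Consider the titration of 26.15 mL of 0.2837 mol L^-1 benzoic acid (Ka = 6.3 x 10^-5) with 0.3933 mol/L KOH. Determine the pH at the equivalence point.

n(C6H5COOH) = 0.2837 x 0.02615 = 0.007419 mol; V(KOH) at equivalence = 0.007419/0.3933 = 0.01886 L.
At equivalence all the acid is converted to C6H5COO-; total volume = 0.02615 + 0.01886 = 0.04501 L, so [C6H5COO-] = 0.007419/0.04501 = 0.1648 M.
Kb = Kw/Ka = 1.0e-14 / 6.3 x 10^-5 = 1.59e-10.
[OH^-] = sqrt(Kb x [C6H5COO-]) = sqrt(1.59e-10 x 0.1648) = 5.11e-6 M.
pOH = 5.29, so pH = 14.00 - 5.29 = 8.71.

8.71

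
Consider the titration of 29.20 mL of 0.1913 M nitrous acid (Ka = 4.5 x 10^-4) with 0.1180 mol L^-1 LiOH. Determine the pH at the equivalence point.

8.11

n(HNO2) = 0.1913 x 0.02920 = 0.005586 mol; V(LiOH) at equivalence = 0.005586/0.1180 = 0.04734 L.
At equivalence all the acid is converted to NO2-; total volume = 0.02920 + 0.04734 = 0.07654 L, so [NO2-] = 0.005586/0.07654 = 0.07298 M.
Kb = Kw/Ka = 1.0e-14 / 4.5 x 10^-4 = 2.22e-11.
[OH^-] = sqrt(Kb x [NO2-]) = sqrt(2.22e-11 x 0.07298) = 1.27e-6 M.
pOH = 5.89, so pH = 14.00 - 5.89 = 8.11.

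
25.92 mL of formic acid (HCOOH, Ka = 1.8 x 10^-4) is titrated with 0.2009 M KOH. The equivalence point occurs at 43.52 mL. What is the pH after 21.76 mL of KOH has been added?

3.74

21.76 mL is exactly half the equivalence volume (43.52/2), i.e. the half-equivalence point.
There, n(HA) = n(A^-), so pH = pKa = -log(1.8 x 10^-4) = 3.74.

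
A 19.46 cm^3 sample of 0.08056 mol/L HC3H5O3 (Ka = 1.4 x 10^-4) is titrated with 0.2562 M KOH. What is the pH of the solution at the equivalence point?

8.32

n(HC3H5O3) = 0.08056 x 0.01946 = 0.001568 mol; V(KOH) at equivalence = 0.001568/0.2562 = 0.006119 L.
At equivalence all the acid is converted to C3H5O3-; total volume = 0.01946 + 0.006119 = 0.02558 L, so [C3H5O3-] = 0.001568/0.02558 = 0.06129 M.
Kb = Kw/Ka = 1.0e-14 / 1.4 x 10^-4 = 7.14e-11.
[OH^-] = sqrt(Kb x [C3H5O3-]) = sqrt(7.14e-11 x 0.06129) = 2.09e-6 M.
pOH = 5.68, so pH = 14.00 - 5.68 = 8.32.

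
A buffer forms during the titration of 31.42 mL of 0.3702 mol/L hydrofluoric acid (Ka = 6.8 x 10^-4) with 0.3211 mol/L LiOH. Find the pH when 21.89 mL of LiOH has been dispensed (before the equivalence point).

Initial n(HF) = 0.3702 x 0.03142 = 0.01163 mol.
n(LiOH) added = 0.3211 x 0.02189 = 0.007029 mol, converting that many moles of HF to F-.
Remaining n(HF) = 0.004603 mol; n(F-) = 0.007029 mol.
By Henderson-Hasselbalch, pH = pKa + log([A^-]/[HA]) = 3.17 + log(0.007029/0.004603) = 3.17 + (+0.18) = 3.35.

3.35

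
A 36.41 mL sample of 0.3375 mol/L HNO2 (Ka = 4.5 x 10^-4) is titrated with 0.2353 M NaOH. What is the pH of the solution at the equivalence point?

8.24

n(HNO2) = 0.3375 x 0.03641 = 0.01229 mol; V(NaOH) at equivalence = 0.01229/0.2353 = 0.05222 L.
At equivalence all the acid is converted to NO2-; total volume = 0.03641 + 0.05222 = 0.08863 L, so [NO2-] = 0.01229/0.08863 = 0.1386 M.
Kb = Kw/Ka = 1.0e-14 / 4.5 x 10^-4 = 2.22e-11.
[OH^-] = sqrt(Kb x [NO2-]) = sqrt(2.22e-11 x 0.1386) = 1.76e-6 M.
pOH = 5.76, so pH = 14.00 - 5.76 = 8.24.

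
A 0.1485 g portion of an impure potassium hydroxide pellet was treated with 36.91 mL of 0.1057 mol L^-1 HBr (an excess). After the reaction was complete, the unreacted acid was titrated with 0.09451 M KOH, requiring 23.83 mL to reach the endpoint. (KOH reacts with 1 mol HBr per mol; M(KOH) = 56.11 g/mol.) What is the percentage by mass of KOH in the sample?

62.3%

Total n(HBr) added = 0.1057 x 0.03691 = 0.003901 mol.
n(KOH) used = 0.09451 x 0.02383 = 0.002252 mol, which equals the excess n(HBr).
So n(HBr) consumed by the sample = 0.003901 - 0.002252 = 0.001649 mol.
n(KOH) = 0.001649 / 1 = 0.001649 mol.
mass KOH = 0.001649 x 56.11 = 0.09254 g, so %KOH = 0.09254/0.1485 x 100 = 62.3%.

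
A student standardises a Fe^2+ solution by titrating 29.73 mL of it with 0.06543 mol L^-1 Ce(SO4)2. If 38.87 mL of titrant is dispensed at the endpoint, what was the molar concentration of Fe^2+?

n(Ce(SO4)2) = 0.06543 x 0.03887 = 0.002543 mol.
From the balanced equation, 1 mol Ce(SO4)2 reacts with 1 mol Fe^2+, so n(Fe^2+) = 0.002543 x 1/1 = 0.002543 mol.
[Fe^2+] = 0.002543 / 0.02973 L = 0.0855 M.

0.0855 M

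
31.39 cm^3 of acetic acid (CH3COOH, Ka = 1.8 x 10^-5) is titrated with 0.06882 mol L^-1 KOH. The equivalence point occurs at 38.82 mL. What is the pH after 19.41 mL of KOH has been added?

19.41 mL is exactly half the equivalence volume (38.82/2), i.e. the half-equivalence point.
There, n(HA) = n(A^-), so pH = pKa = -log(1.8 x 10^-5) = 4.74.

4.74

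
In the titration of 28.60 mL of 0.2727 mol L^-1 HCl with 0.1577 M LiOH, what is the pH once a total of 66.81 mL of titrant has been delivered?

n(acid) = 0.2727 x 0.02860 = 0.007799 mol; n(LiOH) added = 0.1577 x 0.06681 = 0.01054 mol.
Base is in excess by 0.01054 - 0.007799 = 0.002737 mol in a total volume of 0.09541 L.
[OH^-] = 0.002737/0.09541 = 0.02868 M, so pOH = 1.54 and pH = 14.00 - 1.54 = 12.46.

12.46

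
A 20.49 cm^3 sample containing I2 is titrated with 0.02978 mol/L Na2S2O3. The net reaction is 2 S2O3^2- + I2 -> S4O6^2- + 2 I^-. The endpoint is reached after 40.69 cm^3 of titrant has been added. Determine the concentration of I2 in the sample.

n(Na2S2O3) = 0.02978 x 0.04069 = 0.001212 mol.
From the balanced equation, 2 mol Na2S2O3 reacts with 1 mol I2, so n(I2) = 0.001212 x 1/2 = 0.0006059 mol.
[I2] = 0.0006059 / 0.02049 L = 0.0296 M.

0.0296 M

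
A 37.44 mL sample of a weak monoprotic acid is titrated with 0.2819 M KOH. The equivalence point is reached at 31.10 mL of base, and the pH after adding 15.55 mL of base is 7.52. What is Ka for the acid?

3.0 x 10^-8

15.55 mL is half of the equivalence volume, so this is the half-equivalence point where [HA] = [A^-].
At half-equivalence pH = pKa, so pKa = 7.52.
Ka = 10^(-7.52) = 3.0 x 10^-8.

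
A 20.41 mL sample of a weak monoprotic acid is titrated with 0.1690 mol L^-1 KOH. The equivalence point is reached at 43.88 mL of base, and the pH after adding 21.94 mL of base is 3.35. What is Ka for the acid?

4.5 x 10^-4

21.94 mL is half of the equivalence volume, so this is the half-equivalence point where [HA] = [A^-].
At half-equivalence pH = pKa, so pKa = 3.35.
Ka = 10^(-3.35) = 4.5 x 10^-4.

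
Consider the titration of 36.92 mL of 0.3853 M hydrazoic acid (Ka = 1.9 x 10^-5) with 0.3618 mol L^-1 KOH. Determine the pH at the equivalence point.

9.00

n(HN3) = 0.3853 x 0.03692 = 0.01423 mol; V(KOH) at equivalence = 0.01423/0.3618 = 0.03932 L.
At equivalence all the acid is converted to N3-; total volume = 0.03692 + 0.03932 = 0.07624 L, so [N3-] = 0.01423/0.07624 = 0.1866 M.
Kb = Kw/Ka = 1.0e-14 / 1.9 x 10^-5 = 5.26e-10.
[OH^-] = sqrt(Kb x [N3-]) = sqrt(5.26e-10 x 0.1866) = 9.91e-6 M.
pOH = 5.00, so pH = 14.00 - 5.00 = 9.00.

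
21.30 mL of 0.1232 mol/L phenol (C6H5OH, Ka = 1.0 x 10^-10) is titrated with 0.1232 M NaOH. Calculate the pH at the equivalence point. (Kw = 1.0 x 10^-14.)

n(C6H5OH) = 0.1232 x 0.02130 = 0.002624 mol; V(NaOH) at equivalence = 0.002624/0.1232 = 0.02130 L.
At equivalence all the acid is converted to C6H5O-; total volume = 0.02130 + 0.02130 = 0.04260 L, so [C6H5O-] = 0.002624/0.04260 = 0.06160 M.
Kb = Kw/Ka = 1.0e-14 / 1.0 x 10^-10 = 0.000100.
[OH^-] = sqrt(Kb x [C6H5O-]) = sqrt(0.000100 x 0.06160) = 0.00248 M.
pOH = 2.61, so pH = 14.00 - 2.61 = 11.39.

11.39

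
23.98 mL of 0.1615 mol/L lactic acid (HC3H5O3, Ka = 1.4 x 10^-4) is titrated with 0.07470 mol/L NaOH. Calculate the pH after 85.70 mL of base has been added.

12.36

n(acid) = 0.1615 x 0.02398 = 0.003873 mol; n(NaOH) added = 0.07470 x 0.08570 = 0.006402 mol.
Base is in excess by 0.006402 - 0.003873 = 0.002529 mol in a total volume of 0.1097 L.
[OH^-] = 0.002529/0.1097 = 0.02306 M, so pOH = 1.64 and pH = 14.00 - 1.64 = 12.36.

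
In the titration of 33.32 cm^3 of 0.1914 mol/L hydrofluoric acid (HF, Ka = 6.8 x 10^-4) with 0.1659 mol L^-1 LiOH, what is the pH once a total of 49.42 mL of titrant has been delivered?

n(acid) = 0.1914 x 0.03332 = 0.006377 mol; n(LiOH) added = 0.1659 x 0.04942 = 0.008199 mol.
Base is in excess by 0.008199 - 0.006377 = 0.001821 mol in a total volume of 0.08274 L.
[OH^-] = 0.001821/0.08274 = 0.02201 M, so pOH = 1.66 and pH = 14.00 - 1.66 = 12.34.

12.34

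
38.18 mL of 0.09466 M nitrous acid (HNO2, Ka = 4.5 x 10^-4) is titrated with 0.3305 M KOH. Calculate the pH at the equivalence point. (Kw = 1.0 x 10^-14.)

n(HNO2) = 0.09466 x 0.03818 = 0.003614 mol; V(KOH) at equivalence = 0.003614/0.3305 = 0.01094 L.
At equivalence all the acid is converted to NO2-; total volume = 0.03818 + 0.01094 = 0.04912 L, so [NO2-] = 0.003614/0.04912 = 0.07358 M.
Kb = Kw/Ka = 1.0e-14 / 4.5 x 10^-4 = 2.22e-11.
[OH^-] = sqrt(Kb x [NO2-]) = sqrt(2.22e-11 x 0.07358) = 1.28e-6 M.
pOH = 5.89, so pH = 14.00 - 5.89 = 8.11.

8.11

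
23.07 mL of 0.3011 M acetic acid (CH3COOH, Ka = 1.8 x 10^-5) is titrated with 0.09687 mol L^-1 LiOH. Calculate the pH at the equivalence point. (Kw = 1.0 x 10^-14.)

8.80

n(CH3COOH) = 0.3011 x 0.02307 = 0.006946 mol; V(LiOH) at equivalence = 0.006946/0.09687 = 0.07171 L.
At equivalence all the acid is converted to CH3COO-; total volume = 0.02307 + 0.07171 = 0.09478 L, so [CH3COO-] = 0.006946/0.09478 = 0.07329 M.
Kb = Kw/Ka = 1.0e-14 / 1.8 x 10^-5 = 5.56e-10.
[OH^-] = sqrt(Kb x [CH3COO-]) = sqrt(5.56e-10 x 0.07329) = 6.38e-6 M.
pOH = 5.20, so pH = 14.00 - 5.20 = 8.80.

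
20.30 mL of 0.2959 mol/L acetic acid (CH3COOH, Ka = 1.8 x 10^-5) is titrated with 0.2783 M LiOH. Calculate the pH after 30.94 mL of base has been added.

n(acid) = 0.2959 x 0.02030 = 0.006007 mol; n(LiOH) added = 0.2783 x 0.03094 = 0.008611 mol.
Base is in excess by 0.008611 - 0.006007 = 0.002604 mol in a total volume of 0.05124 L.
[OH^-] = 0.002604/0.05124 = 0.05082 M, so pOH = 1.29 and pH = 14.00 - 1.29 = 12.71.

12.71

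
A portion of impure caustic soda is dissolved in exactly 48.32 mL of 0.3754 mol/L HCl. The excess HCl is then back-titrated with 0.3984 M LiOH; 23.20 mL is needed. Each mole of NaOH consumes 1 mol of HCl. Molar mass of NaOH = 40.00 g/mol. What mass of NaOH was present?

Total n(HCl) added = 0.3754 x 0.04832 = 0.01814 mol.
n(LiOH) used = 0.3984 x 0.02320 = 0.009243 mol, which equals the excess n(HCl).
So n(HCl) consumed by the sample = 0.01814 - 0.009243 = 0.008896 mol.
n(NaOH) = 0.008896 / 1 = 0.008896 mol.
mass = 0.008896 mol x 40.00 g/mol = 0.356 g.

0.356 g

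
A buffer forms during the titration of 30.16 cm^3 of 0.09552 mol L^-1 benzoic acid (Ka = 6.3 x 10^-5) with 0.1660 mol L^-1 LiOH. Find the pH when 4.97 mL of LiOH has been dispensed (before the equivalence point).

3.80

Initial n(C6H5COOH) = 0.09552 x 0.03016 = 0.002881 mol.
n(LiOH) added = 0.1660 x 0.004970 = 0.0008250 mol, converting that many moles of C6H5COOH to C6H5COO-.
Remaining n(C6H5COOH) = 0.002056 mol; n(C6H5COO-) = 0.0008250 mol.
By Henderson-Hasselbalch, pH = pKa + log([A^-]/[HA]) = 4.20 + log(0.0008250/0.002056) = 4.20 + (-0.40) = 3.80.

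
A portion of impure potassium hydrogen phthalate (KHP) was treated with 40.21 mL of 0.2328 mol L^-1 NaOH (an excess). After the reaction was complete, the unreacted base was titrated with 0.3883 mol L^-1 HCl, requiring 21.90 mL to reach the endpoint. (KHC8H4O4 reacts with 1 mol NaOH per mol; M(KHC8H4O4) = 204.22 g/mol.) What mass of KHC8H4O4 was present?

0.175 g

Total n(NaOH) added = 0.2328 x 0.04021 = 0.009361 mol.
n(HCl) used = 0.3883 x 0.02190 = 0.008504 mol, which equals the excess n(NaOH).
So n(NaOH) consumed by the sample = 0.009361 - 0.008504 = 0.0008571 mol.
n(KHC8H4O4) = 0.0008571 / 1 = 0.0008571 mol.
mass = 0.0008571 mol x 204.22 g/mol = 0.175 g.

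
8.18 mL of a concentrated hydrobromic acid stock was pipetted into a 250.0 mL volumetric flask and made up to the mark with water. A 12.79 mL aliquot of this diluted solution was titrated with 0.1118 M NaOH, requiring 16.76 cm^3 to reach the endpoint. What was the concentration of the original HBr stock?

n(NaOH) = 0.1118 x 0.01676 = 0.001874 mol.
n(HBr) in the aliquot = 0.001874 mol.
[diluted HBr] = 0.001874 / 0.01279 = 0.1465 M.
Dilution factor = 250.0/8.180 = 30.56, so [stock] = 0.1465 x 30.56 = 4.48 M.

4.48 M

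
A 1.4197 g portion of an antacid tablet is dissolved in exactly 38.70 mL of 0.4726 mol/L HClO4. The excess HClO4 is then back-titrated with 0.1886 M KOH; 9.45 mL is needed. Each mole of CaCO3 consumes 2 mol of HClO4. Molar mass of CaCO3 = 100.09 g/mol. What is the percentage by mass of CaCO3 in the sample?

58.2%

Total n(HClO4) added = 0.4726 x 0.03870 = 0.01829 mol.
n(KOH) used = 0.1886 x 0.009450 = 0.001782 mol, which equals the excess n(HClO4).
So n(HClO4) consumed by the sample = 0.01829 - 0.001782 = 0.01651 mol.
n(CaCO3) = 0.01651 / 2 = 0.008254 mol.
mass CaCO3 = 0.008254 x 100.09 = 0.8261 g, so %CaCO3 = 0.8261/1.4197 x 100 = 58.2%.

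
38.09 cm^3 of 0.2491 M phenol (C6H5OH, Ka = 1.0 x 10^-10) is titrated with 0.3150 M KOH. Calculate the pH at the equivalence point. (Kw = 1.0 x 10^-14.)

11.57

n(C6H5OH) = 0.2491 x 0.03809 = 0.009488 mol; V(KOH) at equivalence = 0.009488/0.3150 = 0.03012 L.
At equivalence all the acid is converted to C6H5O-; total volume = 0.03809 + 0.03012 = 0.06821 L, so [C6H5O-] = 0.009488/0.06821 = 0.1391 M.
Kb = Kw/Ka = 1.0e-14 / 1.0 x 10^-10 = 0.000100.
[OH^-] = sqrt(Kb x [C6H5O-]) = sqrt(0.000100 x 0.1391) = 0.00373 M.
pOH = 2.43, so pH = 14.00 - 2.43 = 11.57.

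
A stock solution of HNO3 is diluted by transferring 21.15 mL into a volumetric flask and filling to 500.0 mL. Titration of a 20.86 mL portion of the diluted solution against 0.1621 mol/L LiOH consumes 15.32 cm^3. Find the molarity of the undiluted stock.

n(LiOH) = 0.1621 x 0.01532 = 0.002483 mol.
n(HNO3) in the aliquot = 0.002483 mol.
[diluted HNO3] = 0.002483 / 0.02086 = 0.1190 M.
Dilution factor = 500.0/21.15 = 23.64, so [stock] = 0.1190 x 23.64 = 2.81 M.

2.81 M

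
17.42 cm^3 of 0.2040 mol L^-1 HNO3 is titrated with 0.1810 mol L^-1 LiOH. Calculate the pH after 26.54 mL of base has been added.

n(acid) = 0.2040 x 0.01742 = 0.003554 mol; n(LiOH) added = 0.1810 x 0.02654 = 0.004804 mol.
Base is in excess by 0.004804 - 0.003554 = 0.001250 mol in a total volume of 0.04396 L.
[OH^-] = 0.001250/0.04396 = 0.02844 M, so pOH = 1.55 and pH = 14.00 - 1.55 = 12.45.

12.45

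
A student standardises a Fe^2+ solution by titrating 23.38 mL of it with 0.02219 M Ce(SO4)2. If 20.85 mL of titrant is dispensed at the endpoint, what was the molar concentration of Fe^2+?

n(Ce(SO4)2) = 0.02219 x 0.02085 = 0.0004627 mol.
From the balanced equation, 1 mol Ce(SO4)2 reacts with 1 mol Fe^2+, so n(Fe^2+) = 0.0004627 x 1/1 = 0.0004627 mol.
[Fe^2+] = 0.0004627 / 0.02338 L = 0.0198 M.

0.0198 M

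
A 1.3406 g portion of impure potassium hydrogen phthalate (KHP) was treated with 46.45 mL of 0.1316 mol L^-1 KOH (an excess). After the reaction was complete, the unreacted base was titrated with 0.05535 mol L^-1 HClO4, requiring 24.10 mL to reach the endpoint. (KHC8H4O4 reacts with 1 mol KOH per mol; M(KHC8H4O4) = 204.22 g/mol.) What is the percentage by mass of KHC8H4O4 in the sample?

Total n(KOH) added = 0.1316 x 0.04645 = 0.006113 mol.
n(HClO4) used = 0.05535 x 0.02410 = 0.001334 mol, which equals the excess n(KOH).
So n(KOH) consumed by the sample = 0.006113 - 0.001334 = 0.004779 mol.
n(KHC8H4O4) = 0.004779 / 1 = 0.004779 mol.
mass KHC8H4O4 = 0.004779 x 204.22 = 0.9759 g, so %KHC8H4O4 = 0.9759/1.3406 x 100 = 72.8%.

72.8%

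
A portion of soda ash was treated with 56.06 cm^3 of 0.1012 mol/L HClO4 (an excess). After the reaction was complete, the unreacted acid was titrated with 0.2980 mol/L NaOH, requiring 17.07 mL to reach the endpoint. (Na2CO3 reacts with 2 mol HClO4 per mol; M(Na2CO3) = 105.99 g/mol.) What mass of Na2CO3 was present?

0.0311 g

Total n(HClO4) added = 0.1012 x 0.05606 = 0.005673 mol.
n(NaOH) used = 0.2980 x 0.01707 = 0.005087 mol, which equals the excess n(HClO4).
So n(HClO4) consumed by the sample = 0.005673 - 0.005087 = 0.0005864 mol.
n(Na2CO3) = 0.0005864 / 2 = 0.0002932 mol.
mass = 0.0002932 mol x 105.99 g/mol = 0.0311 g.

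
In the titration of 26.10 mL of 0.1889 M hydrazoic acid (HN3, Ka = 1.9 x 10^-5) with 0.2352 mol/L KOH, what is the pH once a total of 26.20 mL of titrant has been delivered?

n(acid) = 0.1889 x 0.02610 = 0.004930 mol; n(KOH) added = 0.2352 x 0.02620 = 0.006162 mol.
Base is in excess by 0.006162 - 0.004930 = 0.001232 mol in a total volume of 0.05230 L.
[OH^-] = 0.001232/0.05230 = 0.02356 M, so pOH = 1.63 and pH = 14.00 - 1.63 = 12.37.

12.37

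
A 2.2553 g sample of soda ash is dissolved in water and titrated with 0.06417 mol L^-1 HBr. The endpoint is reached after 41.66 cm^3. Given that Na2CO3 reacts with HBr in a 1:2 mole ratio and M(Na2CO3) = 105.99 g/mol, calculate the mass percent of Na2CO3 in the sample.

n(HBr) = 0.06417 x 0.04166 = 0.002673 mol.
n(Na2CO3) = 0.002673 / 2 = 0.001337 mol.
mass of Na2CO3 = 0.001337 x 105.99 = 0.1417 g.
% purity = 0.1417 / 2.2553 x 100 = 6.28%.

6.28%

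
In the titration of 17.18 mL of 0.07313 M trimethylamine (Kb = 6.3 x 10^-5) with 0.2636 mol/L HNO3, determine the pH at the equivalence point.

5.52

n((CH3)3N) = 0.07313 x 0.01718 = 0.001256 mol; V(HNO3) at equivalence = 0.001256/0.2636 = 0.004766 L.
At equivalence the base is fully converted to (CH3)3NH+; total volume = 0.02195 L, so [(CH3)3NH+] = 0.001256/0.02195 = 0.05725 M.
Ka((CH3)3NH+) = Kw/Kb = 1.0e-14 / 6.3 x 10^-5 = 1.59e-10.
[H^+] = sqrt(Ka x [(CH3)3NH+]) = sqrt(1.59e-10 x 0.05725) = 3.01e-6 M.
pH = -log(3.01e-6) = 5.52.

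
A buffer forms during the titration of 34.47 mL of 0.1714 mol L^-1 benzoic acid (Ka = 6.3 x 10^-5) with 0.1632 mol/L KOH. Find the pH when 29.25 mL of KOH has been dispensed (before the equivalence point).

4.82

Initial n(C6H5COOH) = 0.1714 x 0.03447 = 0.005908 mol.
n(KOH) added = 0.1632 x 0.02925 = 0.004774 mol, converting that many moles of C6H5COOH to C6H5COO-.
Remaining n(C6H5COOH) = 0.001135 mol; n(C6H5COO-) = 0.004774 mol.
By Henderson-Hasselbalch, pH = pKa + log([A^-]/[HA]) = 4.20 + log(0.004774/0.001135) = 4.20 + (+0.62) = 4.82.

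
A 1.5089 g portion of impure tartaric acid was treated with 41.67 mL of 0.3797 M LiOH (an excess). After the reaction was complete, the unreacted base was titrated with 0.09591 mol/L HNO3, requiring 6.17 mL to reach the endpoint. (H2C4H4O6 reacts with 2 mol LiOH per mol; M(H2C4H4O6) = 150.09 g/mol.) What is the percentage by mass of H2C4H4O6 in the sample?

75.7%

Total n(LiOH) added = 0.3797 x 0.04167 = 0.01582 mol.
n(HNO3) used = 0.09591 x 0.006170 = 0.0005918 mol, which equals the excess n(LiOH).
So n(LiOH) consumed by the sample = 0.01582 - 0.0005918 = 0.01523 mol.
n(H2C4H4O6) = 0.01523 / 2 = 0.007615 mol.
mass H2C4H4O6 = 0.007615 x 150.09 = 1.143 g, so %H2C4H4O6 = 1.143/1.5089 x 100 = 75.7%.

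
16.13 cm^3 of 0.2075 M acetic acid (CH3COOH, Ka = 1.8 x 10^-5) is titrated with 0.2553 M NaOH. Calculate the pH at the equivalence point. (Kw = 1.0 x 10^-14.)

8.90

n(CH3COOH) = 0.2075 x 0.01613 = 0.003347 mol; V(NaOH) at equivalence = 0.003347/0.2553 = 0.01311 L.
At equivalence all the acid is converted to CH3COO-; total volume = 0.01613 + 0.01311 = 0.02924 L, so [CH3COO-] = 0.003347/0.02924 = 0.1145 M.
Kb = Kw/Ka = 1.0e-14 / 1.8 x 10^-5 = 5.56e-10.
[OH^-] = sqrt(Kb x [CH3COO-]) = sqrt(5.56e-10 x 0.1145) = 7.97e-6 M.
pOH = 5.10, so pH = 14.00 - 5.10 = 8.90.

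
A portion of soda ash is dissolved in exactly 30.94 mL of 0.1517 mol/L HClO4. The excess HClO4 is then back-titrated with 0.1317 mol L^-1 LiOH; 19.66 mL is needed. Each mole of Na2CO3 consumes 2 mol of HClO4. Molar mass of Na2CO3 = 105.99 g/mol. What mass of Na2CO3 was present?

Total n(HClO4) added = 0.1517 x 0.03094 = 0.004694 mol.
n(LiOH) used = 0.1317 x 0.01966 = 0.002589 mol, which equals the excess n(HClO4).
So n(HClO4) consumed by the sample = 0.004694 - 0.002589 = 0.002104 mol.
n(Na2CO3) = 0.002104 / 2 = 0.001052 mol.
mass = 0.001052 mol x 105.99 g/mol = 0.112 g.

0.112 g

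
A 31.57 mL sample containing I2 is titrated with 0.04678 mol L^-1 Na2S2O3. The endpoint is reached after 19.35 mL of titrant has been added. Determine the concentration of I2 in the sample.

n(Na2S2O3) = 0.04678 x 0.01935 = 0.0009052 mol.
From the balanced equation, 2 mol Na2S2O3 reacts with 1 mol I2, so n(I2) = 0.0009052 x 1/2 = 0.0004526 mol.
[I2] = 0.0004526 / 0.03157 L = 0.0143 M.

0.0143 M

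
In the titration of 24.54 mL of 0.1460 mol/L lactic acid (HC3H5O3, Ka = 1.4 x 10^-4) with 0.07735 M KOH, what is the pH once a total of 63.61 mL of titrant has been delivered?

n(acid) = 0.1460 x 0.02454 = 0.003583 mol; n(KOH) added = 0.07735 x 0.06361 = 0.004920 mol.
Base is in excess by 0.004920 - 0.003583 = 0.001337 mol in a total volume of 0.08815 L.
[OH^-] = 0.001337/0.08815 = 0.01517 M, so pOH = 1.82 and pH = 14.00 - 1.82 = 12.18.

12.18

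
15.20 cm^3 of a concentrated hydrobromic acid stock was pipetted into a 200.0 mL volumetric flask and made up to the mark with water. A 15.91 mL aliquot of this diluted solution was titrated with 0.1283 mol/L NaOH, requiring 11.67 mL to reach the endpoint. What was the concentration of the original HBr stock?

1.24 M

n(NaOH) = 0.1283 x 0.01167 = 0.001497 mol.
n(HBr) in the aliquot = 0.001497 mol.
[diluted HBr] = 0.001497 / 0.01591 = 0.09411 M.
Dilution factor = 200.0/15.20 = 13.16, so [stock] = 0.09411 x 13.16 = 1.24 M.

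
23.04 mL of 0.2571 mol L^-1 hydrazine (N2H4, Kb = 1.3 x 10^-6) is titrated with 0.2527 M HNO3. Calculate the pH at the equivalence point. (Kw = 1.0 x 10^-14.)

n(N2H4) = 0.2571 x 0.02304 = 0.005924 mol; V(HNO3) at equivalence = 0.005924/0.2527 = 0.02344 L.
At equivalence the base is fully converted to N2H5+; total volume = 0.04648 L, so [N2H5+] = 0.005924/0.04648 = 0.1274 M.
Ka(N2H5+) = Kw/Kb = 1.0e-14 / 1.3 x 10^-6 = 7.69e-9.
[H^+] = sqrt(Ka x [N2H5+]) = sqrt(7.69e-9 x 0.1274) = 3.13e-5 M.
pH = -log(3.13e-5) = 4.50.

4.50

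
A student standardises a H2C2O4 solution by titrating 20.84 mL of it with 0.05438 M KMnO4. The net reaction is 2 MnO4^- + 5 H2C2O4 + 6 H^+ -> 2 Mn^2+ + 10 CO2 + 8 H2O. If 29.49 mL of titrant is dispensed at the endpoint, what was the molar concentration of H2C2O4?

0.192 M

n(KMnO4) = 0.05438 x 0.02949 = 0.001604 mol.
From the balanced equation, 2 mol KMnO4 reacts with 5 mol H2C2O4, so n(H2C2O4) = 0.001604 x 5/2 = 0.004009 mol.
[H2C2O4] = 0.004009 / 0.02084 L = 0.192 M.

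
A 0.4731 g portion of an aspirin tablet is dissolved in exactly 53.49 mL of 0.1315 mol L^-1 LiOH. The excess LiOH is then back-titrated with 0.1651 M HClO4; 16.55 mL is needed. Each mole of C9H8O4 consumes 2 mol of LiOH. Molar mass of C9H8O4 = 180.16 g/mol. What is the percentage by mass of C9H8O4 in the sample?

81.9%

Total n(LiOH) added = 0.1315 x 0.05349 = 0.007034 mol.
n(HClO4) used = 0.1651 x 0.01655 = 0.002732 mol, which equals the excess n(LiOH).
So n(LiOH) consumed by the sample = 0.007034 - 0.002732 = 0.004302 mol.
n(C9H8O4) = 0.004302 / 2 = 0.002151 mol.
mass C9H8O4 = 0.002151 x 180.16 = 0.3875 g, so %C9H8O4 = 0.3875/0.4731 x 100 = 81.9%.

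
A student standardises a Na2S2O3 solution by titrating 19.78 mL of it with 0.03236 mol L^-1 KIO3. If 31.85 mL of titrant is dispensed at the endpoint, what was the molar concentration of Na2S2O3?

n(KIO3) = 0.03236 x 0.03185 = 0.001031 mol.
From the balanced equation, 1 mol KIO3 reacts with 6 mol Na2S2O3, so n(Na2S2O3) = 0.001031 x 6/1 = 0.006184 mol.
[Na2S2O3] = 0.006184 / 0.01978 L = 0.313 M.

0.313 M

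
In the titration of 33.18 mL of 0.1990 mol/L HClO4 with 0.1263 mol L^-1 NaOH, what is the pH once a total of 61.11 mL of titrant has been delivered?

12.07

n(acid) = 0.1990 x 0.03318 = 0.006603 mol; n(NaOH) added = 0.1263 x 0.06111 = 0.007718 mol.
Base is in excess by 0.007718 - 0.006603 = 0.001115 mol in a total volume of 0.09429 L.
[OH^-] = 0.001115/0.09429 = 0.01183 M, so pOH = 1.93 and pH = 14.00 - 1.93 = 12.07.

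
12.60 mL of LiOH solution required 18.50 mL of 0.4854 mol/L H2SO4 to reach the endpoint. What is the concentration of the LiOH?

1.43 M

n(H2SO4) delivered = 0.4854 x 0.01850 = 0.008980 mol.
The reaction is 2 LiOH + 1 H2SO4, so n(LiOH) = 0.008980 x 2/1 = 0.01796 mol.
[LiOH] = 0.01796 mol / 0.01260 L = 1.43 M.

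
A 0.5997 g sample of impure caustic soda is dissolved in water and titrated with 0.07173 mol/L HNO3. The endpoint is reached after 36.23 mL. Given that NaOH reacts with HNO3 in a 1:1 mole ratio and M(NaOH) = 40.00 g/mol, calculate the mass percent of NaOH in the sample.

n(HNO3) = 0.07173 x 0.03623 = 0.002599 mol.
n(NaOH) = 0.002599 / 1 = 0.002599 mol.
mass of NaOH = 0.002599 x 40.00 = 0.1040 g.
% purity = 0.1040 / 0.5997 x 100 = 17.3%.

17.3%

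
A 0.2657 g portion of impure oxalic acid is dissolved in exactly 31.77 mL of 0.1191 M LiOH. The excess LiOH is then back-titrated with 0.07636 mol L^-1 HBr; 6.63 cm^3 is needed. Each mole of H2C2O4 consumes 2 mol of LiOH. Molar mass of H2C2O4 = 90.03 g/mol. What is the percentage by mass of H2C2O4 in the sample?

55.5%

Total n(LiOH) added = 0.1191 x 0.03177 = 0.003784 mol.
n(HBr) used = 0.07636 x 0.006630 = 0.0005063 mol, which equals the excess n(LiOH).
So n(LiOH) consumed by the sample = 0.003784 - 0.0005063 = 0.003278 mol.
n(H2C2O4) = 0.003278 / 2 = 0.001639 mol.
mass H2C2O4 = 0.001639 x 90.03 = 0.1475 g, so %H2C2O4 = 0.1475/0.2657 x 100 = 55.5%.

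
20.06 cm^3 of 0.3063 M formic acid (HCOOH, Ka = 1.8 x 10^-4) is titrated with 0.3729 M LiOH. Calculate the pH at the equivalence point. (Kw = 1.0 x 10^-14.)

n(HCOOH) = 0.3063 x 0.02006 = 0.006144 mol; V(LiOH) at equivalence = 0.006144/0.3729 = 0.01648 L.
At equivalence all the acid is converted to HCOO-; total volume = 0.02006 + 0.01648 = 0.03654 L, so [HCOO-] = 0.006144/0.03654 = 0.1682 M.
Kb = Kw/Ka = 1.0e-14 / 1.8 x 10^-4 = 5.56e-11.
[OH^-] = sqrt(Kb x [HCOO-]) = sqrt(5.56e-11 x 0.1682) = 3.06e-6 M.
pOH = 5.51, so pH = 14.00 - 5.51 = 8.49.

8.49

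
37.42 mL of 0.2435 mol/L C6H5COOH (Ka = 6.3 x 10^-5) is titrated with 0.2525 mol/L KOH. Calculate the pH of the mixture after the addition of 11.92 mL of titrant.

3.89

Initial n(C6H5COOH) = 0.2435 x 0.03742 = 0.009112 mol.
n(KOH) added = 0.2525 x 0.01192 = 0.003010 mol, converting that many moles of C6H5COOH to C6H5COO-.
Remaining n(C6H5COOH) = 0.006102 mol; n(C6H5COO-) = 0.003010 mol.
By Henderson-Hasselbalch, pH = pKa + log([A^-]/[HA]) = 4.20 + log(0.003010/0.006102) = 4.20 + (-0.31) = 3.89.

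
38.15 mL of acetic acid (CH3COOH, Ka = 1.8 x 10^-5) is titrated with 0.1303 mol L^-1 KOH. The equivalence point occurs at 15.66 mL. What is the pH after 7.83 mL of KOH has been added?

7.83 mL is exactly half the equivalence volume (15.66/2), i.e. the half-equivalence point.
There, n(HA) = n(A^-), so pH = pKa = -log(1.8 x 10^-5) = 4.74.

4.74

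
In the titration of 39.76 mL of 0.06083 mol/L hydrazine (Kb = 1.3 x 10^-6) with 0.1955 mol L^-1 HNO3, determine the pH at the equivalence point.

4.72

n(N2H4) = 0.06083 x 0.03976 = 0.002419 mol; V(HNO3) at equivalence = 0.002419/0.1955 = 0.01237 L.
At equivalence the base is fully converted to N2H5+; total volume = 0.05213 L, so [N2H5+] = 0.002419/0.05213 = 0.04639 M.
Ka(N2H5+) = Kw/Kb = 1.0e-14 / 1.3 x 10^-6 = 7.69e-9.
[H^+] = sqrt(Ka x [N2H5+]) = sqrt(7.69e-9 x 0.04639) = 1.89e-5 M.
pH = -log(1.89e-5) = 4.72.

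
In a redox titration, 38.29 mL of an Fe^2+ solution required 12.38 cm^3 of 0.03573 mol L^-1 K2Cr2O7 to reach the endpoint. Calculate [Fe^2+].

n(K2Cr2O7) = 0.03573 x 0.01238 = 0.0004423 mol.
From the balanced equation, 1 mol K2Cr2O7 reacts with 6 mol Fe^2+, so n(Fe^2+) = 0.0004423 x 6/1 = 0.002654 mol.
[Fe^2+] = 0.002654 / 0.03829 L = 0.0693 M.

0.0693 M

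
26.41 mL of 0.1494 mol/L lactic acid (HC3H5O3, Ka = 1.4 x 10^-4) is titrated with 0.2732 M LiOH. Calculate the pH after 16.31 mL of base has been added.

12.08

n(acid) = 0.1494 x 0.02641 = 0.003946 mol; n(LiOH) added = 0.2732 x 0.01631 = 0.004456 mol.
Base is in excess by 0.004456 - 0.003946 = 0.0005102 mol in a total volume of 0.04272 L.
[OH^-] = 0.0005102/0.04272 = 0.01194 M, so pOH = 1.92 and pH = 14.00 - 1.92 = 12.08.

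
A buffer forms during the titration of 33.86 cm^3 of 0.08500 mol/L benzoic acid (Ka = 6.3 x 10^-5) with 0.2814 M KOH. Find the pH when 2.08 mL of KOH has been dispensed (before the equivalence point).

3.61

Initial n(C6H5COOH) = 0.08500 x 0.03386 = 0.002878 mol.
n(KOH) added = 0.2814 x 0.002080 = 0.0005853 mol, converting that many moles of C6H5COOH to C6H5COO-.
Remaining n(C6H5COOH) = 0.002293 mol; n(C6H5COO-) = 0.0005853 mol.
By Henderson-Hasselbalch, pH = pKa + log([A^-]/[HA]) = 4.20 + log(0.0005853/0.002293) = 4.20 + (-0.59) = 3.61.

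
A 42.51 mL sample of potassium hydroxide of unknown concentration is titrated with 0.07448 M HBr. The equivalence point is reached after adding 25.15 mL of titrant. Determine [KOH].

0.0441 M

n(HBr) delivered = 0.07448 x 0.02515 = 0.001873 mol.
For a 1:1 reaction, n(KOH) = 0.001873 mol.
[KOH] = 0.001873 mol / 0.04251 L = 0.0441 M.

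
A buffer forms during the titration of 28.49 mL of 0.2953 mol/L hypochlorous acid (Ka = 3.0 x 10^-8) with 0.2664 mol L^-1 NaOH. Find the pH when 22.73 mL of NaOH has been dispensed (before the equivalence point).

7.93

Initial n(HClO) = 0.2953 x 0.02849 = 0.008413 mol.
n(NaOH) added = 0.2664 x 0.02273 = 0.006055 mol, converting that many moles of HClO to ClO-.
Remaining n(HClO) = 0.002358 mol; n(ClO-) = 0.006055 mol.
By Henderson-Hasselbalch, pH = pKa + log([A^-]/[HA]) = 7.52 + log(0.006055/0.002358) = 7.52 + (+0.41) = 7.93.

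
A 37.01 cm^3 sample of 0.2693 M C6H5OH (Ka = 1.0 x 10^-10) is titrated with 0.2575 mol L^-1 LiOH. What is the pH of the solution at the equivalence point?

11.56

n(C6H5OH) = 0.2693 x 0.03701 = 0.009967 mol; V(LiOH) at equivalence = 0.009967/0.2575 = 0.03871 L.
At equivalence all the acid is converted to C6H5O-; total volume = 0.03701 + 0.03871 = 0.07572 L, so [C6H5O-] = 0.009967/0.07572 = 0.1316 M.
Kb = Kw/Ka = 1.0e-14 / 1.0 x 10^-10 = 0.000100.
[OH^-] = sqrt(Kb x [C6H5O-]) = sqrt(0.000100 x 0.1316) = 0.00363 M.
pOH = 2.44, so pH = 14.00 - 2.44 = 11.56.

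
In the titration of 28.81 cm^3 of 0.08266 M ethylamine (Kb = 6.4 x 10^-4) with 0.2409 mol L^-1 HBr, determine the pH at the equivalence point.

n(C2H5NH2) = 0.08266 x 0.02881 = 0.002381 mol; V(HBr) at equivalence = 0.002381/0.2409 = 0.009886 L.
At equivalence the base is fully converted to C2H5NH3+; total volume = 0.03870 L, so [C2H5NH3+] = 0.002381/0.03870 = 0.06154 M.
Ka(C2H5NH3+) = Kw/Kb = 1.0e-14 / 6.4 x 10^-4 = 1.56e-11.
[H^+] = sqrt(Ka x [C2H5NH3+]) = sqrt(1.56e-11 x 0.06154) = 9.81e-7 M.
pH = -log(9.81e-7) = 6.01.

6.01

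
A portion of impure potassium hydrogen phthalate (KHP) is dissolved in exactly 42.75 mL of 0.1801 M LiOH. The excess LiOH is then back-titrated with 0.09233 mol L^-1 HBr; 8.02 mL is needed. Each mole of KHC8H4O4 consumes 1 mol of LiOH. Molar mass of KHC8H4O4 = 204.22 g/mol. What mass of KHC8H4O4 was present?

Total n(LiOH) added = 0.1801 x 0.04275 = 0.007699 mol.
n(HBr) used = 0.09233 x 0.008020 = 0.0007405 mol, which equals the excess n(LiOH).
So n(LiOH) consumed by the sample = 0.007699 - 0.0007405 = 0.006959 mol.
n(KHC8H4O4) = 0.006959 / 1 = 0.006959 mol.
mass = 0.006959 mol x 204.22 g/mol = 1.42 g.

1.42 g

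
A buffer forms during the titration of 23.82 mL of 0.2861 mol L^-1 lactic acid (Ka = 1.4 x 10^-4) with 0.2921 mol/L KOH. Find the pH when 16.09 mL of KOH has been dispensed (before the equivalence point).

Initial n(HC3H5O3) = 0.2861 x 0.02382 = 0.006815 mol.
n(KOH) added = 0.2921 x 0.01609 = 0.004700 mol, converting that many moles of HC3H5O3 to C3H5O3-.
Remaining n(HC3H5O3) = 0.002115 mol; n(C3H5O3-) = 0.004700 mol.
By Henderson-Hasselbalch, pH = pKa + log([A^-]/[HA]) = 3.85 + log(0.004700/0.002115) = 3.85 + (+0.35) = 4.20.

4.20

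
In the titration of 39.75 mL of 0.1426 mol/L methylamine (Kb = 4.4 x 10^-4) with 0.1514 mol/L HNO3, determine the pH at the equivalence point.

5.89

n(CH3NH2) = 0.1426 x 0.03975 = 0.005668 mol; V(HNO3) at equivalence = 0.005668/0.1514 = 0.03744 L.
At equivalence the base is fully converted to CH3NH3+; total volume = 0.07719 L, so [CH3NH3+] = 0.005668/0.07719 = 0.07343 M.
Ka(CH3NH3+) = Kw/Kb = 1.0e-14 / 4.4 x 10^-4 = 2.27e-11.
[H^+] = sqrt(Ka x [CH3NH3+]) = sqrt(2.27e-11 x 0.07343) = 1.29e-6 M.
pH = -log(1.29e-6) = 5.89.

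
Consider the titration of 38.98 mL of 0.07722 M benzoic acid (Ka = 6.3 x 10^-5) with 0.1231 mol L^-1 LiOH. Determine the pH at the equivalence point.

n(C6H5COOH) = 0.07722 x 0.03898 = 0.003010 mol; V(LiOH) at equivalence = 0.003010/0.1231 = 0.02445 L.
At equivalence all the acid is converted to C6H5COO-; total volume = 0.03898 + 0.02445 = 0.06343 L, so [C6H5COO-] = 0.003010/0.06343 = 0.04745 M.
Kb = Kw/Ka = 1.0e-14 / 6.3 x 10^-5 = 1.59e-10.
[OH^-] = sqrt(Kb x [C6H5COO-]) = sqrt(1.59e-10 x 0.04745) = 2.74e-6 M.
pOH = 5.56, so pH = 14.00 - 5.56 = 8.44.

8.44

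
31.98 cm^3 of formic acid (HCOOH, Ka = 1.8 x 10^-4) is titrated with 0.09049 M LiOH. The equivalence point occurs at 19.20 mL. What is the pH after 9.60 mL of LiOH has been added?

3.74

9.60 mL is exactly half the equivalence volume (19.20/2), i.e. the half-equivalence point.
There, n(HA) = n(A^-), so pH = pKa = -log(1.8 x 10^-4) = 3.74.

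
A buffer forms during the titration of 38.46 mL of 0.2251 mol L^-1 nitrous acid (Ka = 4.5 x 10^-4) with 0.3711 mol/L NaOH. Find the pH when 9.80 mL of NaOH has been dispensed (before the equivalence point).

Initial n(HNO2) = 0.2251 x 0.03846 = 0.008657 mol.
n(NaOH) added = 0.3711 x 0.009800 = 0.003637 mol, converting that many moles of HNO2 to NO2-.
Remaining n(HNO2) = 0.005021 mol; n(NO2-) = 0.003637 mol.
By Henderson-Hasselbalch, pH = pKa + log([A^-]/[HA]) = 3.35 + log(0.003637/0.005021) = 3.35 + (-0.14) = 3.21.

3.21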